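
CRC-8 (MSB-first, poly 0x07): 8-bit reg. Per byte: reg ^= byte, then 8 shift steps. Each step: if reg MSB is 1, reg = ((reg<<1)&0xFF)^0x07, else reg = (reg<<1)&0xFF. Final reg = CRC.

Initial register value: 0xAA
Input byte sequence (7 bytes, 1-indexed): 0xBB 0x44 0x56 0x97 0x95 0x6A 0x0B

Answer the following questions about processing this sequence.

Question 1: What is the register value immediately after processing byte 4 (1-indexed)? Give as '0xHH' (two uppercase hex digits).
Answer: 0xC2

Derivation:
After byte 1 (0xBB): reg=0x77
After byte 2 (0x44): reg=0x99
After byte 3 (0x56): reg=0x63
After byte 4 (0x97): reg=0xC2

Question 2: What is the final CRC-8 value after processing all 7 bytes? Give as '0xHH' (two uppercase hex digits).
Answer: 0x74

Derivation:
After byte 1 (0xBB): reg=0x77
After byte 2 (0x44): reg=0x99
After byte 3 (0x56): reg=0x63
After byte 4 (0x97): reg=0xC2
After byte 5 (0x95): reg=0xA2
After byte 6 (0x6A): reg=0x76
After byte 7 (0x0B): reg=0x74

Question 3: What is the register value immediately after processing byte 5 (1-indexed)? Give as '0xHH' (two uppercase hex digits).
Answer: 0xA2

Derivation:
After byte 1 (0xBB): reg=0x77
After byte 2 (0x44): reg=0x99
After byte 3 (0x56): reg=0x63
After byte 4 (0x97): reg=0xC2
After byte 5 (0x95): reg=0xA2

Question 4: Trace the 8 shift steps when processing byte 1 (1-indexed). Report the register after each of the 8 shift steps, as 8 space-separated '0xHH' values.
Answer: 0x22 0x44 0x88 0x17 0x2E 0x5C 0xB8 0x77

Derivation:
Register before byte 1: 0xAA
After XOR with byte 0xBB: 0x11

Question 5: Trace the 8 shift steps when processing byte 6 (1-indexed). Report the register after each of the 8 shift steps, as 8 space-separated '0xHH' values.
After byte 1 (0xBB): reg=0x77
After byte 2 (0x44): reg=0x99
After byte 3 (0x56): reg=0x63
After byte 4 (0x97): reg=0xC2
After byte 5 (0x95): reg=0xA2
Register before byte 6: 0xA2
After XOR with byte 0x6A: 0xC8

Answer: 0x97 0x29 0x52 0xA4 0x4F 0x9E 0x3B 0x76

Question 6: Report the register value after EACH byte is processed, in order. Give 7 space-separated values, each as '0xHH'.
0x77 0x99 0x63 0xC2 0xA2 0x76 0x74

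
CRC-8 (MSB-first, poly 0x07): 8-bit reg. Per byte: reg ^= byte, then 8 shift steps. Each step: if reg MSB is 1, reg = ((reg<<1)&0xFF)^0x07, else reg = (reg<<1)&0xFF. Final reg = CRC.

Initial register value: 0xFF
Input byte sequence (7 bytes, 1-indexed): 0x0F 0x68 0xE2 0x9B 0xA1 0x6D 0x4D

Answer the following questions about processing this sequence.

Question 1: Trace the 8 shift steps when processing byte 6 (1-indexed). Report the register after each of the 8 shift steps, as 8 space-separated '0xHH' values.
Answer: 0x05 0x0A 0x14 0x28 0x50 0xA0 0x47 0x8E

Derivation:
After byte 1 (0x0F): reg=0xDE
After byte 2 (0x68): reg=0x0B
After byte 3 (0xE2): reg=0x91
After byte 4 (0x9B): reg=0x36
After byte 5 (0xA1): reg=0xEC
Register before byte 6: 0xEC
After XOR with byte 0x6D: 0x81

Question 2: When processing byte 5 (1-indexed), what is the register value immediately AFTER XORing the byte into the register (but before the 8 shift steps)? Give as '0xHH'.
Register before byte 5: 0x36
Byte 5: 0xA1
0x36 XOR 0xA1 = 0x97

Answer: 0x97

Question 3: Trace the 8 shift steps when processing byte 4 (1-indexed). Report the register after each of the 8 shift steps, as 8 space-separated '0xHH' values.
After byte 1 (0x0F): reg=0xDE
After byte 2 (0x68): reg=0x0B
After byte 3 (0xE2): reg=0x91
Register before byte 4: 0x91
After XOR with byte 0x9B: 0x0A

Answer: 0x14 0x28 0x50 0xA0 0x47 0x8E 0x1B 0x36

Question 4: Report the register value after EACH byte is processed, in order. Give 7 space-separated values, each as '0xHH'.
0xDE 0x0B 0x91 0x36 0xEC 0x8E 0x47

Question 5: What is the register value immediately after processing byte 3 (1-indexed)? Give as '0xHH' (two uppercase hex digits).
Answer: 0x91

Derivation:
After byte 1 (0x0F): reg=0xDE
After byte 2 (0x68): reg=0x0B
After byte 3 (0xE2): reg=0x91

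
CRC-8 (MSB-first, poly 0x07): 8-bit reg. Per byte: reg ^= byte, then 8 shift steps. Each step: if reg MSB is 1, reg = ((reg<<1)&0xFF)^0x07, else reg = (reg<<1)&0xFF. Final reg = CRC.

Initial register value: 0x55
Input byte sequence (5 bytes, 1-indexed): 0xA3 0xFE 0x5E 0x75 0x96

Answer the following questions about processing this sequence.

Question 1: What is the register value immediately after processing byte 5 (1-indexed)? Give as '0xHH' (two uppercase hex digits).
After byte 1 (0xA3): reg=0xCC
After byte 2 (0xFE): reg=0x9E
After byte 3 (0x5E): reg=0x4E
After byte 4 (0x75): reg=0xA1
After byte 5 (0x96): reg=0x85

Answer: 0x85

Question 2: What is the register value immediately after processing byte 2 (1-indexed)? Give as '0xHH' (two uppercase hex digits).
Answer: 0x9E

Derivation:
After byte 1 (0xA3): reg=0xCC
After byte 2 (0xFE): reg=0x9E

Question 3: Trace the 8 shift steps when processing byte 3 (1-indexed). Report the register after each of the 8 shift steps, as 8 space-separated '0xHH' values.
Answer: 0x87 0x09 0x12 0x24 0x48 0x90 0x27 0x4E

Derivation:
After byte 1 (0xA3): reg=0xCC
After byte 2 (0xFE): reg=0x9E
Register before byte 3: 0x9E
After XOR with byte 0x5E: 0xC0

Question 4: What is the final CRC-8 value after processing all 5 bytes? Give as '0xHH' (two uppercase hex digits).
After byte 1 (0xA3): reg=0xCC
After byte 2 (0xFE): reg=0x9E
After byte 3 (0x5E): reg=0x4E
After byte 4 (0x75): reg=0xA1
After byte 5 (0x96): reg=0x85

Answer: 0x85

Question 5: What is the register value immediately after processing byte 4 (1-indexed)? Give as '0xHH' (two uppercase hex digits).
After byte 1 (0xA3): reg=0xCC
After byte 2 (0xFE): reg=0x9E
After byte 3 (0x5E): reg=0x4E
After byte 4 (0x75): reg=0xA1

Answer: 0xA1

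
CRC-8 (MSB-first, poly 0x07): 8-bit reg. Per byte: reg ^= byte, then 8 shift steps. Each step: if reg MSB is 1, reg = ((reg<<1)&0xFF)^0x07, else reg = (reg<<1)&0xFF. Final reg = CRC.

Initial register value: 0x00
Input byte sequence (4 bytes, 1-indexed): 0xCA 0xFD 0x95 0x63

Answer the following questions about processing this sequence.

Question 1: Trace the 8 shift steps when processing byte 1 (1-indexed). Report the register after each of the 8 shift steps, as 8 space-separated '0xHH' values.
Register before byte 1: 0x00
After XOR with byte 0xCA: 0xCA

Answer: 0x93 0x21 0x42 0x84 0x0F 0x1E 0x3C 0x78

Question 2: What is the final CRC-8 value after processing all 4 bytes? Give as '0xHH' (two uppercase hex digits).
After byte 1 (0xCA): reg=0x78
After byte 2 (0xFD): reg=0x92
After byte 3 (0x95): reg=0x15
After byte 4 (0x63): reg=0x45

Answer: 0x45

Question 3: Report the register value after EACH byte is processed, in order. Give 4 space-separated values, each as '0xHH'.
0x78 0x92 0x15 0x45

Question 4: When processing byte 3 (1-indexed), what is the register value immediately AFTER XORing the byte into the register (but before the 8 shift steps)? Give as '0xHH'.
Answer: 0x07

Derivation:
Register before byte 3: 0x92
Byte 3: 0x95
0x92 XOR 0x95 = 0x07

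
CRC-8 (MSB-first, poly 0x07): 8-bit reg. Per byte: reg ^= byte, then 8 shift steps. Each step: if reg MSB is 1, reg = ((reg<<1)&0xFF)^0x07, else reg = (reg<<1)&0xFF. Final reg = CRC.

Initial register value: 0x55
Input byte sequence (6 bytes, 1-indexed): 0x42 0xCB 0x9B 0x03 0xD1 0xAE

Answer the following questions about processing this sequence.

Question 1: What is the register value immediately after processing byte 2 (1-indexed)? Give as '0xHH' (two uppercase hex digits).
Answer: 0x43

Derivation:
After byte 1 (0x42): reg=0x65
After byte 2 (0xCB): reg=0x43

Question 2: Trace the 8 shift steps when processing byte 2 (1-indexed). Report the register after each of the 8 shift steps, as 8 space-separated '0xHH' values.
After byte 1 (0x42): reg=0x65
Register before byte 2: 0x65
After XOR with byte 0xCB: 0xAE

Answer: 0x5B 0xB6 0x6B 0xD6 0xAB 0x51 0xA2 0x43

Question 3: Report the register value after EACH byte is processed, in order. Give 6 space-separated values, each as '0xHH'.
0x65 0x43 0x06 0x1B 0x78 0x2C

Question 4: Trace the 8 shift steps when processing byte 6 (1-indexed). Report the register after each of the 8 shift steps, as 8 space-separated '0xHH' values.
Answer: 0xAB 0x51 0xA2 0x43 0x86 0x0B 0x16 0x2C

Derivation:
After byte 1 (0x42): reg=0x65
After byte 2 (0xCB): reg=0x43
After byte 3 (0x9B): reg=0x06
After byte 4 (0x03): reg=0x1B
After byte 5 (0xD1): reg=0x78
Register before byte 6: 0x78
After XOR with byte 0xAE: 0xD6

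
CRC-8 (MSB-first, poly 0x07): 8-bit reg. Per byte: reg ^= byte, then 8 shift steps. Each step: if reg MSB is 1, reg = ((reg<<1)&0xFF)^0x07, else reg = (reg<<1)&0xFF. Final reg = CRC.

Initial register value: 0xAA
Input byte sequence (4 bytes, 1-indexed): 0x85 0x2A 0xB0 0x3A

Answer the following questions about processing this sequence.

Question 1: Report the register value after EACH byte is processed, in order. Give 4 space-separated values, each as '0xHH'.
0xCD 0xBB 0x31 0x31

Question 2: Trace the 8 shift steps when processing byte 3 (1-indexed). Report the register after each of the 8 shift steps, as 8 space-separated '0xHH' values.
After byte 1 (0x85): reg=0xCD
After byte 2 (0x2A): reg=0xBB
Register before byte 3: 0xBB
After XOR with byte 0xB0: 0x0B

Answer: 0x16 0x2C 0x58 0xB0 0x67 0xCE 0x9B 0x31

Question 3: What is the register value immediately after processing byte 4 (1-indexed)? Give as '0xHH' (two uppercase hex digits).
Answer: 0x31

Derivation:
After byte 1 (0x85): reg=0xCD
After byte 2 (0x2A): reg=0xBB
After byte 3 (0xB0): reg=0x31
After byte 4 (0x3A): reg=0x31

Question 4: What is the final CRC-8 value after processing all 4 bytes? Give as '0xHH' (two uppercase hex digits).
After byte 1 (0x85): reg=0xCD
After byte 2 (0x2A): reg=0xBB
After byte 3 (0xB0): reg=0x31
After byte 4 (0x3A): reg=0x31

Answer: 0x31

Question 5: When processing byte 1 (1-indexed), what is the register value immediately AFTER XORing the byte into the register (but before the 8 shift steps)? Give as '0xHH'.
Register before byte 1: 0xAA
Byte 1: 0x85
0xAA XOR 0x85 = 0x2F

Answer: 0x2F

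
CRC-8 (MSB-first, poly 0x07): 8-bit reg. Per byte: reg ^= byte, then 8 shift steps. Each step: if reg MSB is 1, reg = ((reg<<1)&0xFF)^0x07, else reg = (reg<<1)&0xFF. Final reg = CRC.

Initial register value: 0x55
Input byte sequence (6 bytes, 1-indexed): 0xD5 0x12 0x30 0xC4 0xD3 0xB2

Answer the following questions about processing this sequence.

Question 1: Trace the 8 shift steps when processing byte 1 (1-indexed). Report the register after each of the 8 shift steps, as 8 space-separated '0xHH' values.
Register before byte 1: 0x55
After XOR with byte 0xD5: 0x80

Answer: 0x07 0x0E 0x1C 0x38 0x70 0xE0 0xC7 0x89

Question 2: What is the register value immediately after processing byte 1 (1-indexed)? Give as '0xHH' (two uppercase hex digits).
Answer: 0x89

Derivation:
After byte 1 (0xD5): reg=0x89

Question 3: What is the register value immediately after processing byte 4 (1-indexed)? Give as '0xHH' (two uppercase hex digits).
Answer: 0xEE

Derivation:
After byte 1 (0xD5): reg=0x89
After byte 2 (0x12): reg=0xC8
After byte 3 (0x30): reg=0xE6
After byte 4 (0xC4): reg=0xEE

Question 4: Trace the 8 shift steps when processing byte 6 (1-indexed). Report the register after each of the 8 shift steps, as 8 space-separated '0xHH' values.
After byte 1 (0xD5): reg=0x89
After byte 2 (0x12): reg=0xC8
After byte 3 (0x30): reg=0xE6
After byte 4 (0xC4): reg=0xEE
After byte 5 (0xD3): reg=0xB3
Register before byte 6: 0xB3
After XOR with byte 0xB2: 0x01

Answer: 0x02 0x04 0x08 0x10 0x20 0x40 0x80 0x07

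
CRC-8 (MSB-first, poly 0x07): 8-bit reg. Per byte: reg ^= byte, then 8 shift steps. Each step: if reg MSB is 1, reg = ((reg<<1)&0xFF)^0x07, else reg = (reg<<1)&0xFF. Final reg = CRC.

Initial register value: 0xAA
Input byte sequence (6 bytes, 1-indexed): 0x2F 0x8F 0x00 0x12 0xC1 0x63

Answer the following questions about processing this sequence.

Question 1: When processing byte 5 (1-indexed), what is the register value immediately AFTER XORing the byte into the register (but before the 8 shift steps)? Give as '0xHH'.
Register before byte 5: 0x4D
Byte 5: 0xC1
0x4D XOR 0xC1 = 0x8C

Answer: 0x8C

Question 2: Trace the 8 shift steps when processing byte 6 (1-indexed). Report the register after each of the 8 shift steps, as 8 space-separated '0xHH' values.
Answer: 0x9B 0x31 0x62 0xC4 0x8F 0x19 0x32 0x64

Derivation:
After byte 1 (0x2F): reg=0x92
After byte 2 (0x8F): reg=0x53
After byte 3 (0x00): reg=0xBE
After byte 4 (0x12): reg=0x4D
After byte 5 (0xC1): reg=0xAD
Register before byte 6: 0xAD
After XOR with byte 0x63: 0xCE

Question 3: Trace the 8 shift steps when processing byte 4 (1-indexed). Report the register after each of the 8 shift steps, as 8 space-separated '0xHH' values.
Answer: 0x5F 0xBE 0x7B 0xF6 0xEB 0xD1 0xA5 0x4D

Derivation:
After byte 1 (0x2F): reg=0x92
After byte 2 (0x8F): reg=0x53
After byte 3 (0x00): reg=0xBE
Register before byte 4: 0xBE
After XOR with byte 0x12: 0xAC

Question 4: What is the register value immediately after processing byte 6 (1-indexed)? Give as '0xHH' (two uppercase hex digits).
Answer: 0x64

Derivation:
After byte 1 (0x2F): reg=0x92
After byte 2 (0x8F): reg=0x53
After byte 3 (0x00): reg=0xBE
After byte 4 (0x12): reg=0x4D
After byte 5 (0xC1): reg=0xAD
After byte 6 (0x63): reg=0x64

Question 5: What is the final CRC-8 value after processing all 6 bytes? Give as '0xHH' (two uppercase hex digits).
After byte 1 (0x2F): reg=0x92
After byte 2 (0x8F): reg=0x53
After byte 3 (0x00): reg=0xBE
After byte 4 (0x12): reg=0x4D
After byte 5 (0xC1): reg=0xAD
After byte 6 (0x63): reg=0x64

Answer: 0x64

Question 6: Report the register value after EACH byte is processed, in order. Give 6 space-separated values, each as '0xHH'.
0x92 0x53 0xBE 0x4D 0xAD 0x64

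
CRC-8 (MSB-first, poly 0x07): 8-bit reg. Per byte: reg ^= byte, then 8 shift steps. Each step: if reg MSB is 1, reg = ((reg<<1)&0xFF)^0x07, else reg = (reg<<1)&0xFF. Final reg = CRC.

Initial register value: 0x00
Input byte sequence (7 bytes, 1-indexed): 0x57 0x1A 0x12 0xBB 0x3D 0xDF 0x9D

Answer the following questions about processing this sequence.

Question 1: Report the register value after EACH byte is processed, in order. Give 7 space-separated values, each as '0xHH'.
0xA2 0x21 0x99 0xEE 0x37 0x96 0x31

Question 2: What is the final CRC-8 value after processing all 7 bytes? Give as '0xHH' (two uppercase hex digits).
After byte 1 (0x57): reg=0xA2
After byte 2 (0x1A): reg=0x21
After byte 3 (0x12): reg=0x99
After byte 4 (0xBB): reg=0xEE
After byte 5 (0x3D): reg=0x37
After byte 6 (0xDF): reg=0x96
After byte 7 (0x9D): reg=0x31

Answer: 0x31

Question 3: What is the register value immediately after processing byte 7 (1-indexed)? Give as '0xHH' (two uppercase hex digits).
After byte 1 (0x57): reg=0xA2
After byte 2 (0x1A): reg=0x21
After byte 3 (0x12): reg=0x99
After byte 4 (0xBB): reg=0xEE
After byte 5 (0x3D): reg=0x37
After byte 6 (0xDF): reg=0x96
After byte 7 (0x9D): reg=0x31

Answer: 0x31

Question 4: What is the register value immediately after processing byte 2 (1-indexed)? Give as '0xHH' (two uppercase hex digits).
After byte 1 (0x57): reg=0xA2
After byte 2 (0x1A): reg=0x21

Answer: 0x21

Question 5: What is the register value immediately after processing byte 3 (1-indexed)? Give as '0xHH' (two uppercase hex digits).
After byte 1 (0x57): reg=0xA2
After byte 2 (0x1A): reg=0x21
After byte 3 (0x12): reg=0x99

Answer: 0x99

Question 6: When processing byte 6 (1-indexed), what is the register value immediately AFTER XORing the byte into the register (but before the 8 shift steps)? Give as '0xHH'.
Register before byte 6: 0x37
Byte 6: 0xDF
0x37 XOR 0xDF = 0xE8

Answer: 0xE8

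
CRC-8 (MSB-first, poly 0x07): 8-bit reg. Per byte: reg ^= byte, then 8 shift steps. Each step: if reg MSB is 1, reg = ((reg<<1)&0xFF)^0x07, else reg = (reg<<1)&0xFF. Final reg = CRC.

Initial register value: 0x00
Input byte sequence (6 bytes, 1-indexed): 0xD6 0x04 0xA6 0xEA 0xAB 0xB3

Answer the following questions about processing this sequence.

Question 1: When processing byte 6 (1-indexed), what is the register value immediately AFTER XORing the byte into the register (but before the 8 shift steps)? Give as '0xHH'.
Answer: 0x61

Derivation:
Register before byte 6: 0xD2
Byte 6: 0xB3
0xD2 XOR 0xB3 = 0x61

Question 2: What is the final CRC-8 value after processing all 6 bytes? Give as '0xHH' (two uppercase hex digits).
Answer: 0x20

Derivation:
After byte 1 (0xD6): reg=0x2C
After byte 2 (0x04): reg=0xD8
After byte 3 (0xA6): reg=0x7D
After byte 4 (0xEA): reg=0xEC
After byte 5 (0xAB): reg=0xD2
After byte 6 (0xB3): reg=0x20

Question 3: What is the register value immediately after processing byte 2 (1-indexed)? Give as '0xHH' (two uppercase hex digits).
Answer: 0xD8

Derivation:
After byte 1 (0xD6): reg=0x2C
After byte 2 (0x04): reg=0xD8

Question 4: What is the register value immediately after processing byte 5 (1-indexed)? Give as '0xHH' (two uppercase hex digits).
After byte 1 (0xD6): reg=0x2C
After byte 2 (0x04): reg=0xD8
After byte 3 (0xA6): reg=0x7D
After byte 4 (0xEA): reg=0xEC
After byte 5 (0xAB): reg=0xD2

Answer: 0xD2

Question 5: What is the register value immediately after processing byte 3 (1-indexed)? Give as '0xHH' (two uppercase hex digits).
Answer: 0x7D

Derivation:
After byte 1 (0xD6): reg=0x2C
After byte 2 (0x04): reg=0xD8
After byte 3 (0xA6): reg=0x7D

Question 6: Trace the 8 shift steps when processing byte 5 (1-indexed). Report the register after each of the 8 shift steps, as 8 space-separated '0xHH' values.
Answer: 0x8E 0x1B 0x36 0x6C 0xD8 0xB7 0x69 0xD2

Derivation:
After byte 1 (0xD6): reg=0x2C
After byte 2 (0x04): reg=0xD8
After byte 3 (0xA6): reg=0x7D
After byte 4 (0xEA): reg=0xEC
Register before byte 5: 0xEC
After XOR with byte 0xAB: 0x47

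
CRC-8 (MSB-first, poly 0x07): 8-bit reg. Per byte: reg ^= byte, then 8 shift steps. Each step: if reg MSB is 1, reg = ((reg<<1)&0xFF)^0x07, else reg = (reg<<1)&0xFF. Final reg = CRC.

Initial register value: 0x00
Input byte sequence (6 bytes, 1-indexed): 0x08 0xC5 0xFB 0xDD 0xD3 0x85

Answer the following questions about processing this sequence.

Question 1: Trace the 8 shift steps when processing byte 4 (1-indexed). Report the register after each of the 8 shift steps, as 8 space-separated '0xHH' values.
After byte 1 (0x08): reg=0x38
After byte 2 (0xC5): reg=0xFD
After byte 3 (0xFB): reg=0x12
Register before byte 4: 0x12
After XOR with byte 0xDD: 0xCF

Answer: 0x99 0x35 0x6A 0xD4 0xAF 0x59 0xB2 0x63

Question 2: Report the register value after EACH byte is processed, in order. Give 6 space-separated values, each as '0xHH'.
0x38 0xFD 0x12 0x63 0x19 0xDD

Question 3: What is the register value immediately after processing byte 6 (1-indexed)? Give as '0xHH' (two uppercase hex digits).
Answer: 0xDD

Derivation:
After byte 1 (0x08): reg=0x38
After byte 2 (0xC5): reg=0xFD
After byte 3 (0xFB): reg=0x12
After byte 4 (0xDD): reg=0x63
After byte 5 (0xD3): reg=0x19
After byte 6 (0x85): reg=0xDD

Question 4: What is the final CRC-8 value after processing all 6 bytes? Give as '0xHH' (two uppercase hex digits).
Answer: 0xDD

Derivation:
After byte 1 (0x08): reg=0x38
After byte 2 (0xC5): reg=0xFD
After byte 3 (0xFB): reg=0x12
After byte 4 (0xDD): reg=0x63
After byte 5 (0xD3): reg=0x19
After byte 6 (0x85): reg=0xDD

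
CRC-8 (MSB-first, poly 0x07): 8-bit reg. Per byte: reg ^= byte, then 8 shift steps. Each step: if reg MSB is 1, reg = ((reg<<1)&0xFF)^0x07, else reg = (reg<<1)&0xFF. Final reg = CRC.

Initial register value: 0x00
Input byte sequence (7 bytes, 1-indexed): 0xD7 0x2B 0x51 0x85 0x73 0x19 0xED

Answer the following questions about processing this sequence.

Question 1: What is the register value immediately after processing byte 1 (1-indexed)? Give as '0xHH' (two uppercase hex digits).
After byte 1 (0xD7): reg=0x2B

Answer: 0x2B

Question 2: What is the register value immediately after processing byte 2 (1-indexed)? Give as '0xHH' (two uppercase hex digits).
After byte 1 (0xD7): reg=0x2B
After byte 2 (0x2B): reg=0x00

Answer: 0x00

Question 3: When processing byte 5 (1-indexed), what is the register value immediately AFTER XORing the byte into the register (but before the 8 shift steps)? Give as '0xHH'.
Answer: 0xF8

Derivation:
Register before byte 5: 0x8B
Byte 5: 0x73
0x8B XOR 0x73 = 0xF8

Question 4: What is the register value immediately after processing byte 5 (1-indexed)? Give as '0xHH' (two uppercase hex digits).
Answer: 0xE6

Derivation:
After byte 1 (0xD7): reg=0x2B
After byte 2 (0x2B): reg=0x00
After byte 3 (0x51): reg=0xB0
After byte 4 (0x85): reg=0x8B
After byte 5 (0x73): reg=0xE6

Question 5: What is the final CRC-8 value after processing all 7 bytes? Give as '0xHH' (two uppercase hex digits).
After byte 1 (0xD7): reg=0x2B
After byte 2 (0x2B): reg=0x00
After byte 3 (0x51): reg=0xB0
After byte 4 (0x85): reg=0x8B
After byte 5 (0x73): reg=0xE6
After byte 6 (0x19): reg=0xF3
After byte 7 (0xED): reg=0x5A

Answer: 0x5A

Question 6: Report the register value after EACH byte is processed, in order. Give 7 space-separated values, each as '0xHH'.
0x2B 0x00 0xB0 0x8B 0xE6 0xF3 0x5A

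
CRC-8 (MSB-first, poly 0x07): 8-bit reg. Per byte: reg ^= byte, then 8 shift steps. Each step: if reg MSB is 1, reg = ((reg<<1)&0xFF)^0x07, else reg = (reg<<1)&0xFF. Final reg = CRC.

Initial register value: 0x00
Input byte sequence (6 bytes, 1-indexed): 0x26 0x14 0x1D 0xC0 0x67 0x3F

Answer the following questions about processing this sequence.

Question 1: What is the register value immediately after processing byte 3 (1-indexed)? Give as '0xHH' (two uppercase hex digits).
Answer: 0x6E

Derivation:
After byte 1 (0x26): reg=0xF2
After byte 2 (0x14): reg=0xBC
After byte 3 (0x1D): reg=0x6E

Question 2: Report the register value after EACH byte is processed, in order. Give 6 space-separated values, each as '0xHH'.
0xF2 0xBC 0x6E 0x43 0xFC 0x47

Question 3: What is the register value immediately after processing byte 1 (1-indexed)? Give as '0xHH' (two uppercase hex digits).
Answer: 0xF2

Derivation:
After byte 1 (0x26): reg=0xF2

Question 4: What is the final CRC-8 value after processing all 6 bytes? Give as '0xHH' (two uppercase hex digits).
Answer: 0x47

Derivation:
After byte 1 (0x26): reg=0xF2
After byte 2 (0x14): reg=0xBC
After byte 3 (0x1D): reg=0x6E
After byte 4 (0xC0): reg=0x43
After byte 5 (0x67): reg=0xFC
After byte 6 (0x3F): reg=0x47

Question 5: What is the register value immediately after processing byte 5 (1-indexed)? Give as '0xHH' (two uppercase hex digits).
After byte 1 (0x26): reg=0xF2
After byte 2 (0x14): reg=0xBC
After byte 3 (0x1D): reg=0x6E
After byte 4 (0xC0): reg=0x43
After byte 5 (0x67): reg=0xFC

Answer: 0xFC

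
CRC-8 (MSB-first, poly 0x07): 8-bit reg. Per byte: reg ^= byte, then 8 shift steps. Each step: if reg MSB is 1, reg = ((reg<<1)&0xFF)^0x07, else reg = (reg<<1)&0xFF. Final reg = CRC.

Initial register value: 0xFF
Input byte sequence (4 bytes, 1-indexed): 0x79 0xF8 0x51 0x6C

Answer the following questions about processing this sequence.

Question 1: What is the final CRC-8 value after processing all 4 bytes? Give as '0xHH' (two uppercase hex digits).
After byte 1 (0x79): reg=0x9B
After byte 2 (0xF8): reg=0x2E
After byte 3 (0x51): reg=0x7A
After byte 4 (0x6C): reg=0x62

Answer: 0x62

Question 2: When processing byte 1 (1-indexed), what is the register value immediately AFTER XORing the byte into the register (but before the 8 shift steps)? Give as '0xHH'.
Answer: 0x86

Derivation:
Register before byte 1: 0xFF
Byte 1: 0x79
0xFF XOR 0x79 = 0x86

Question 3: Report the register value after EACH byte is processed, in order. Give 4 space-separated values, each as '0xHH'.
0x9B 0x2E 0x7A 0x62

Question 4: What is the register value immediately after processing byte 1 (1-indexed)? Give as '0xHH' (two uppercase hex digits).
After byte 1 (0x79): reg=0x9B

Answer: 0x9B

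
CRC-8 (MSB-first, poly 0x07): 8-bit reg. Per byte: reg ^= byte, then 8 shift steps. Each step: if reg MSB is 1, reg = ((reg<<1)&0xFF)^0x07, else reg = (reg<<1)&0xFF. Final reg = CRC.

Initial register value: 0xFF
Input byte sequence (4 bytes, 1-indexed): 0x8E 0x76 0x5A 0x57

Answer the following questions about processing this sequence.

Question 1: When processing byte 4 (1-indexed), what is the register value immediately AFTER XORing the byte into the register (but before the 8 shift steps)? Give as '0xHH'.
Answer: 0x06

Derivation:
Register before byte 4: 0x51
Byte 4: 0x57
0x51 XOR 0x57 = 0x06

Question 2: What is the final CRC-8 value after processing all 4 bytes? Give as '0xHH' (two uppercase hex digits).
Answer: 0x12

Derivation:
After byte 1 (0x8E): reg=0x50
After byte 2 (0x76): reg=0xF2
After byte 3 (0x5A): reg=0x51
After byte 4 (0x57): reg=0x12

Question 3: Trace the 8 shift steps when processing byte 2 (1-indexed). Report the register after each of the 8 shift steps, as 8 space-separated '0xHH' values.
Answer: 0x4C 0x98 0x37 0x6E 0xDC 0xBF 0x79 0xF2

Derivation:
After byte 1 (0x8E): reg=0x50
Register before byte 2: 0x50
After XOR with byte 0x76: 0x26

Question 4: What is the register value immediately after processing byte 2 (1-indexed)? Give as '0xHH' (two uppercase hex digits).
Answer: 0xF2

Derivation:
After byte 1 (0x8E): reg=0x50
After byte 2 (0x76): reg=0xF2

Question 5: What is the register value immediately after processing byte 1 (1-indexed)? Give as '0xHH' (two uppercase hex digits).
After byte 1 (0x8E): reg=0x50

Answer: 0x50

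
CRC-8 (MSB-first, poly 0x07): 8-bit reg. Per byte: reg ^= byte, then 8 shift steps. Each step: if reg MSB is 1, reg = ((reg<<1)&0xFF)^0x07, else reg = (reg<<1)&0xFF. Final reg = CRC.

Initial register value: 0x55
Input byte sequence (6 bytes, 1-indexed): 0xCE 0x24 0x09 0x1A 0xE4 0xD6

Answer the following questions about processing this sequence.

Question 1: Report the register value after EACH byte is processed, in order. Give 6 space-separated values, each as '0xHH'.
0xC8 0x8A 0x80 0xCF 0xD1 0x15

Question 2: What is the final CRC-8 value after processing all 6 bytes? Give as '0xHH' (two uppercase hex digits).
After byte 1 (0xCE): reg=0xC8
After byte 2 (0x24): reg=0x8A
After byte 3 (0x09): reg=0x80
After byte 4 (0x1A): reg=0xCF
After byte 5 (0xE4): reg=0xD1
After byte 6 (0xD6): reg=0x15

Answer: 0x15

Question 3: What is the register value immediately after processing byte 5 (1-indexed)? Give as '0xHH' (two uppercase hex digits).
Answer: 0xD1

Derivation:
After byte 1 (0xCE): reg=0xC8
After byte 2 (0x24): reg=0x8A
After byte 3 (0x09): reg=0x80
After byte 4 (0x1A): reg=0xCF
After byte 5 (0xE4): reg=0xD1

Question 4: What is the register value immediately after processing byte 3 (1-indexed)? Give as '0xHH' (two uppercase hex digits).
After byte 1 (0xCE): reg=0xC8
After byte 2 (0x24): reg=0x8A
After byte 3 (0x09): reg=0x80

Answer: 0x80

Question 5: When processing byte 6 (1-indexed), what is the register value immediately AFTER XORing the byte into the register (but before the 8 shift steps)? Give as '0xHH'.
Register before byte 6: 0xD1
Byte 6: 0xD6
0xD1 XOR 0xD6 = 0x07

Answer: 0x07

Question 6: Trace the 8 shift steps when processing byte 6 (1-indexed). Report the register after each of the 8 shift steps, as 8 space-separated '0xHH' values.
After byte 1 (0xCE): reg=0xC8
After byte 2 (0x24): reg=0x8A
After byte 3 (0x09): reg=0x80
After byte 4 (0x1A): reg=0xCF
After byte 5 (0xE4): reg=0xD1
Register before byte 6: 0xD1
After XOR with byte 0xD6: 0x07

Answer: 0x0E 0x1C 0x38 0x70 0xE0 0xC7 0x89 0x15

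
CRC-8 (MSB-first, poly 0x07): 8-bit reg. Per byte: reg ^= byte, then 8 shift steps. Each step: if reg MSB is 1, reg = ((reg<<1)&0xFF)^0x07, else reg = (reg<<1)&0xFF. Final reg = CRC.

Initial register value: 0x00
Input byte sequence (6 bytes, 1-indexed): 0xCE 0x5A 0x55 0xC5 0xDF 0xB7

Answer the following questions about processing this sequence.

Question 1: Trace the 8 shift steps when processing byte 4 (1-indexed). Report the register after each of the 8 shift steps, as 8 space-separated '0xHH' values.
Answer: 0x8C 0x1F 0x3E 0x7C 0xF8 0xF7 0xE9 0xD5

Derivation:
After byte 1 (0xCE): reg=0x64
After byte 2 (0x5A): reg=0xBA
After byte 3 (0x55): reg=0x83
Register before byte 4: 0x83
After XOR with byte 0xC5: 0x46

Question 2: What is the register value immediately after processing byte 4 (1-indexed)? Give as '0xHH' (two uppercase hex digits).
After byte 1 (0xCE): reg=0x64
After byte 2 (0x5A): reg=0xBA
After byte 3 (0x55): reg=0x83
After byte 4 (0xC5): reg=0xD5

Answer: 0xD5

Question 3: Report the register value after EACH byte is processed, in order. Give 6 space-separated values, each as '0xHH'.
0x64 0xBA 0x83 0xD5 0x36 0x8E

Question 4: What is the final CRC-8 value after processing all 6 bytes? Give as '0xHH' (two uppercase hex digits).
After byte 1 (0xCE): reg=0x64
After byte 2 (0x5A): reg=0xBA
After byte 3 (0x55): reg=0x83
After byte 4 (0xC5): reg=0xD5
After byte 5 (0xDF): reg=0x36
After byte 6 (0xB7): reg=0x8E

Answer: 0x8E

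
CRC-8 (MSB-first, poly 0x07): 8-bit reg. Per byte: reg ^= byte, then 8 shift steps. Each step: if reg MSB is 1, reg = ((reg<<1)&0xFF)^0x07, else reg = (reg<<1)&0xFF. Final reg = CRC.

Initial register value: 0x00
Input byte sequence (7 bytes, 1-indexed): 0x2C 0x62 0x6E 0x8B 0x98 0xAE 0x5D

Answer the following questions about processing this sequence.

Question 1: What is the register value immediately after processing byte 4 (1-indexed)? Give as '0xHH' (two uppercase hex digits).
Answer: 0xAE

Derivation:
After byte 1 (0x2C): reg=0xC4
After byte 2 (0x62): reg=0x7B
After byte 3 (0x6E): reg=0x6B
After byte 4 (0x8B): reg=0xAE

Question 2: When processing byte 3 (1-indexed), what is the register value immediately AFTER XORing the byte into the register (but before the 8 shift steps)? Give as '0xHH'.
Answer: 0x15

Derivation:
Register before byte 3: 0x7B
Byte 3: 0x6E
0x7B XOR 0x6E = 0x15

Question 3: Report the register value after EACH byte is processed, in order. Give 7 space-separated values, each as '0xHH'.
0xC4 0x7B 0x6B 0xAE 0x82 0xC4 0xC6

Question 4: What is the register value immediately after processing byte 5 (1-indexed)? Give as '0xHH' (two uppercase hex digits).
Answer: 0x82

Derivation:
After byte 1 (0x2C): reg=0xC4
After byte 2 (0x62): reg=0x7B
After byte 3 (0x6E): reg=0x6B
After byte 4 (0x8B): reg=0xAE
After byte 5 (0x98): reg=0x82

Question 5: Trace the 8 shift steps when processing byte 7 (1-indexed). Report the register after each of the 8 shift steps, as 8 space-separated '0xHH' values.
After byte 1 (0x2C): reg=0xC4
After byte 2 (0x62): reg=0x7B
After byte 3 (0x6E): reg=0x6B
After byte 4 (0x8B): reg=0xAE
After byte 5 (0x98): reg=0x82
After byte 6 (0xAE): reg=0xC4
Register before byte 7: 0xC4
After XOR with byte 0x5D: 0x99

Answer: 0x35 0x6A 0xD4 0xAF 0x59 0xB2 0x63 0xC6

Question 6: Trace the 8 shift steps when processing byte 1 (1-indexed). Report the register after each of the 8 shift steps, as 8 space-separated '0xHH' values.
Register before byte 1: 0x00
After XOR with byte 0x2C: 0x2C

Answer: 0x58 0xB0 0x67 0xCE 0x9B 0x31 0x62 0xC4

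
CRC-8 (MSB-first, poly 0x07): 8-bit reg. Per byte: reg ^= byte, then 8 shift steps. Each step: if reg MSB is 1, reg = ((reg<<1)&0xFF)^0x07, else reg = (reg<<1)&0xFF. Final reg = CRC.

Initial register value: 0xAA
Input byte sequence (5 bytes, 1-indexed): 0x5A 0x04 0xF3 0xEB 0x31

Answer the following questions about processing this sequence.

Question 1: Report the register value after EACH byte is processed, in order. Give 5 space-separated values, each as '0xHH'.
0xDE 0x08 0xEF 0x1C 0xC3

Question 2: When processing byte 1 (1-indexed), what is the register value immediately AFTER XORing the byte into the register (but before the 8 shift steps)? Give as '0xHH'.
Answer: 0xF0

Derivation:
Register before byte 1: 0xAA
Byte 1: 0x5A
0xAA XOR 0x5A = 0xF0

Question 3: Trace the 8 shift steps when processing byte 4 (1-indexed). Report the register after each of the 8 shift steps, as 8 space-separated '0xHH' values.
After byte 1 (0x5A): reg=0xDE
After byte 2 (0x04): reg=0x08
After byte 3 (0xF3): reg=0xEF
Register before byte 4: 0xEF
After XOR with byte 0xEB: 0x04

Answer: 0x08 0x10 0x20 0x40 0x80 0x07 0x0E 0x1C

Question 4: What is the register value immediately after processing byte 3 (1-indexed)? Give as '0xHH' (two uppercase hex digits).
After byte 1 (0x5A): reg=0xDE
After byte 2 (0x04): reg=0x08
After byte 3 (0xF3): reg=0xEF

Answer: 0xEF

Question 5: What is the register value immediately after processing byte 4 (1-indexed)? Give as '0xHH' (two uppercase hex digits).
Answer: 0x1C

Derivation:
After byte 1 (0x5A): reg=0xDE
After byte 2 (0x04): reg=0x08
After byte 3 (0xF3): reg=0xEF
After byte 4 (0xEB): reg=0x1C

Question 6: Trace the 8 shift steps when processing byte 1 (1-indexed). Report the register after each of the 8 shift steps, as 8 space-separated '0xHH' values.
Answer: 0xE7 0xC9 0x95 0x2D 0x5A 0xB4 0x6F 0xDE

Derivation:
Register before byte 1: 0xAA
After XOR with byte 0x5A: 0xF0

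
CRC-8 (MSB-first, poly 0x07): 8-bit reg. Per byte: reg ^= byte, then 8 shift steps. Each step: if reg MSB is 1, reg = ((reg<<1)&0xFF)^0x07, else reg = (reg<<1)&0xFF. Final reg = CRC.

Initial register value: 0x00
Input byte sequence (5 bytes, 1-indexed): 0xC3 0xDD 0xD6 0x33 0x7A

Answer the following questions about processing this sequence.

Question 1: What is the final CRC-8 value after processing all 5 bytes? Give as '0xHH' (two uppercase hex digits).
Answer: 0x3F

Derivation:
After byte 1 (0xC3): reg=0x47
After byte 2 (0xDD): reg=0xCF
After byte 3 (0xD6): reg=0x4F
After byte 4 (0x33): reg=0x73
After byte 5 (0x7A): reg=0x3F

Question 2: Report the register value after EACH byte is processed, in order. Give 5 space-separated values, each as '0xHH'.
0x47 0xCF 0x4F 0x73 0x3F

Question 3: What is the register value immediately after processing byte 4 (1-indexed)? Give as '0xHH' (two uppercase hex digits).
After byte 1 (0xC3): reg=0x47
After byte 2 (0xDD): reg=0xCF
After byte 3 (0xD6): reg=0x4F
After byte 4 (0x33): reg=0x73

Answer: 0x73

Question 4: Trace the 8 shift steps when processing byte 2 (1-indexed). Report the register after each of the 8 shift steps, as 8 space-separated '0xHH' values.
After byte 1 (0xC3): reg=0x47
Register before byte 2: 0x47
After XOR with byte 0xDD: 0x9A

Answer: 0x33 0x66 0xCC 0x9F 0x39 0x72 0xE4 0xCF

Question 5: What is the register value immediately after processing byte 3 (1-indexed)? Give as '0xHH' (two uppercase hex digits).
After byte 1 (0xC3): reg=0x47
After byte 2 (0xDD): reg=0xCF
After byte 3 (0xD6): reg=0x4F

Answer: 0x4F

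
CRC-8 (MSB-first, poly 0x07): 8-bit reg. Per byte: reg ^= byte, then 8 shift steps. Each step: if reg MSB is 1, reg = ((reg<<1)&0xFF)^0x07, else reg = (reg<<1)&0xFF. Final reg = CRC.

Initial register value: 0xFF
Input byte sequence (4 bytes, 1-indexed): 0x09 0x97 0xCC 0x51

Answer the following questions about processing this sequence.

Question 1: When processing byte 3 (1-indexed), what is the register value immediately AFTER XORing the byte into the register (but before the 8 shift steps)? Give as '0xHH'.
Answer: 0x4A

Derivation:
Register before byte 3: 0x86
Byte 3: 0xCC
0x86 XOR 0xCC = 0x4A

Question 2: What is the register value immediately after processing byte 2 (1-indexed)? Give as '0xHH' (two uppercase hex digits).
Answer: 0x86

Derivation:
After byte 1 (0x09): reg=0xCC
After byte 2 (0x97): reg=0x86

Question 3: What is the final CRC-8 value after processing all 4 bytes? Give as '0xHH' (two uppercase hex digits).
After byte 1 (0x09): reg=0xCC
After byte 2 (0x97): reg=0x86
After byte 3 (0xCC): reg=0xF1
After byte 4 (0x51): reg=0x69

Answer: 0x69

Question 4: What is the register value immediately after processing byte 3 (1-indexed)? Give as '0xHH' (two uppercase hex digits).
After byte 1 (0x09): reg=0xCC
After byte 2 (0x97): reg=0x86
After byte 3 (0xCC): reg=0xF1

Answer: 0xF1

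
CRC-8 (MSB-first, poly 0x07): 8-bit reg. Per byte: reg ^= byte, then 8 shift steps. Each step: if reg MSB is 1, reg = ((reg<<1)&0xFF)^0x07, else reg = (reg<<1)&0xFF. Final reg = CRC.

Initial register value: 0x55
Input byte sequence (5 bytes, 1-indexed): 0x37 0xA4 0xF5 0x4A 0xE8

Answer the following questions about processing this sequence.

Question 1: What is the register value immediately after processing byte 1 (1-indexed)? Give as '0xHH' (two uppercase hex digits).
After byte 1 (0x37): reg=0x29

Answer: 0x29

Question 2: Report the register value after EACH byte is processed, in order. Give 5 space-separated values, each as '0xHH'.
0x29 0xAA 0x9A 0x3E 0x2C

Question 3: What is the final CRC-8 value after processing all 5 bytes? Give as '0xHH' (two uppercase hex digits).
After byte 1 (0x37): reg=0x29
After byte 2 (0xA4): reg=0xAA
After byte 3 (0xF5): reg=0x9A
After byte 4 (0x4A): reg=0x3E
After byte 5 (0xE8): reg=0x2C

Answer: 0x2C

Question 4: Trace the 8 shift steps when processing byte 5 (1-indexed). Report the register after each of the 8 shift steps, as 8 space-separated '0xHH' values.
After byte 1 (0x37): reg=0x29
After byte 2 (0xA4): reg=0xAA
After byte 3 (0xF5): reg=0x9A
After byte 4 (0x4A): reg=0x3E
Register before byte 5: 0x3E
After XOR with byte 0xE8: 0xD6

Answer: 0xAB 0x51 0xA2 0x43 0x86 0x0B 0x16 0x2C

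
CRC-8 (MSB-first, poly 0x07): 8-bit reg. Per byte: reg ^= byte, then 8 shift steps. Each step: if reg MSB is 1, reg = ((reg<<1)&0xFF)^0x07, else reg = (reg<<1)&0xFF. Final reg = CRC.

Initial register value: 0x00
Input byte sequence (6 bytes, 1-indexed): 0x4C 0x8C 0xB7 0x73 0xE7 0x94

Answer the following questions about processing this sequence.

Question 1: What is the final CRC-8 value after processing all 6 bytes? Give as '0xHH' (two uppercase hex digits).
Answer: 0x71

Derivation:
After byte 1 (0x4C): reg=0xE3
After byte 2 (0x8C): reg=0x0A
After byte 3 (0xB7): reg=0x3A
After byte 4 (0x73): reg=0xF8
After byte 5 (0xE7): reg=0x5D
After byte 6 (0x94): reg=0x71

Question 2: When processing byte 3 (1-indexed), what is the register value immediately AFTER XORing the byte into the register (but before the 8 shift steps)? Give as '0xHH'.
Register before byte 3: 0x0A
Byte 3: 0xB7
0x0A XOR 0xB7 = 0xBD

Answer: 0xBD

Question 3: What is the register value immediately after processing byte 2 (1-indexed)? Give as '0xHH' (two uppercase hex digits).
After byte 1 (0x4C): reg=0xE3
After byte 2 (0x8C): reg=0x0A

Answer: 0x0A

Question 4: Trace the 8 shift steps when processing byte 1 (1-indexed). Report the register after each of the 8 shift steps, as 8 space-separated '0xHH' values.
Register before byte 1: 0x00
After XOR with byte 0x4C: 0x4C

Answer: 0x98 0x37 0x6E 0xDC 0xBF 0x79 0xF2 0xE3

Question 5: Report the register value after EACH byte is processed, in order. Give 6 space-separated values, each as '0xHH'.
0xE3 0x0A 0x3A 0xF8 0x5D 0x71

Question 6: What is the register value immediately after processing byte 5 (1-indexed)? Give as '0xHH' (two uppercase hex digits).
After byte 1 (0x4C): reg=0xE3
After byte 2 (0x8C): reg=0x0A
After byte 3 (0xB7): reg=0x3A
After byte 4 (0x73): reg=0xF8
After byte 5 (0xE7): reg=0x5D

Answer: 0x5D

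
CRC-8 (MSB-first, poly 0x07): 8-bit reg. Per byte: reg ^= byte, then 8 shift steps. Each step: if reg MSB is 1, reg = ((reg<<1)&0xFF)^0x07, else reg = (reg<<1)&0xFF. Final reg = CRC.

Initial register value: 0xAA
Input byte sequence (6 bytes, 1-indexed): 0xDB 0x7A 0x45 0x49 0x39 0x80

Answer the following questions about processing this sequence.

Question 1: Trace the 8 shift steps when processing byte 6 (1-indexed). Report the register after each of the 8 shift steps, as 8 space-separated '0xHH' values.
After byte 1 (0xDB): reg=0x50
After byte 2 (0x7A): reg=0xD6
After byte 3 (0x45): reg=0xF0
After byte 4 (0x49): reg=0x26
After byte 5 (0x39): reg=0x5D
Register before byte 6: 0x5D
After XOR with byte 0x80: 0xDD

Answer: 0xBD 0x7D 0xFA 0xF3 0xE1 0xC5 0x8D 0x1D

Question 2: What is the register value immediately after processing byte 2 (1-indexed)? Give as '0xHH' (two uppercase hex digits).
Answer: 0xD6

Derivation:
After byte 1 (0xDB): reg=0x50
After byte 2 (0x7A): reg=0xD6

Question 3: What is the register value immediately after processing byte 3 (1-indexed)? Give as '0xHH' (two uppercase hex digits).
After byte 1 (0xDB): reg=0x50
After byte 2 (0x7A): reg=0xD6
After byte 3 (0x45): reg=0xF0

Answer: 0xF0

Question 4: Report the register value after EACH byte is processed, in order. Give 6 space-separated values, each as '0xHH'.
0x50 0xD6 0xF0 0x26 0x5D 0x1D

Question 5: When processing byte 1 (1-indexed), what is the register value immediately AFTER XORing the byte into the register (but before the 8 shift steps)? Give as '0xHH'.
Register before byte 1: 0xAA
Byte 1: 0xDB
0xAA XOR 0xDB = 0x71

Answer: 0x71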